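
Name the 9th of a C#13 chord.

C#13 is built on C#; its 9th is a major 9th above the root.
A second above C uses the letter D, and the major 9th above C# is D#.

D#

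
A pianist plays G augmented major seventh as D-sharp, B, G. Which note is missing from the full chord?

F-sharp

The full G augmented major seventh chord is G, B, D-sharp, F-sharp.
Comparing with the voicing, the major 7th (7th) — F-sharp — is absent.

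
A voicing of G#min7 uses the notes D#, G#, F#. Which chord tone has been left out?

The full G#min7 chord is G#, B, D#, F#.
Comparing with the voicing, the minor 3rd (3rd) — B — is absent.

B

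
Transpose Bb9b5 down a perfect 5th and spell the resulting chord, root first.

Transposed root: Bb → Eb (perfect 5th down). So we spell Eb dominant ninth flat five:
root → Eb
3rd (major 3rd) → G
5th (diminished 5th) → Bbb
7th (minor 7th) → Db
9th (major 9th) → F

Eb  G  Bbb  Db  F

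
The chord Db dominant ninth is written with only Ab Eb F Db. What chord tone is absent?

Db dominant ninth = Db, F, Ab, Cb, Eb. The voicing lacks the 7th (minor 7th), Cb.

Cb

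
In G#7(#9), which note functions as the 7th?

Root of G#7(#9) = G#. The 7th is a minor 7th: G# up a minor 7th → F#.

F#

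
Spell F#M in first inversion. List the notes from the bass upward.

A# – C# – F#

In root position, F#M is F#–A#–C#.
First inversion puts the third (A#) in the bass.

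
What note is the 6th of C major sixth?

A

Root of C major sixth = C. The 6th is a major 6th: C up a major 6th → A.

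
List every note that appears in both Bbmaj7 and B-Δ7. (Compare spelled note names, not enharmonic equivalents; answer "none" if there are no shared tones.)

D

Bbmaj7: Bb D F A
B-Δ7: B D F# A#
Common to both → D.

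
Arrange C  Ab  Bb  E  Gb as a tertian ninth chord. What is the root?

Ab

Stacking in thirds gives Ab – C – E – Gb – Bb, so Ab is the root — Ab dominant ninth sharp five.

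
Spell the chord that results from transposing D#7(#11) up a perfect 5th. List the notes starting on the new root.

A♯, C𝄪, E♯, G♯, D𝄪

Transposed root: D♯ → A♯ (perfect 5th up). So we spell A♯ dominant seventh sharp eleven:
- root: A♯
- major 3rd: C𝄪
- perfect 5th: E♯
- minor 7th: G♯
- augmented 11th: D𝄪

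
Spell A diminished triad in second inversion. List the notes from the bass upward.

A diminished triad = A–C–Eb; second inversion → fifth (Eb) lowest.

Eb  A  C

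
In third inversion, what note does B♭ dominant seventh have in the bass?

B♭ dominant seventh = Bb–D–F–Ab. Third inversion → seventh in the bass = Ab.

Ab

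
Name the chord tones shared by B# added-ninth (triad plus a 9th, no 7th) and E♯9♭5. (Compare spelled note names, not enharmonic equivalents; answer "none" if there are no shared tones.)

B# added-ninth = B♯, D𝄪, F𝄪, C𝄪.
E♯9♭5 = E♯, G𝄪, B, D♯, F𝄪.
Shared: F𝄪.

F𝄪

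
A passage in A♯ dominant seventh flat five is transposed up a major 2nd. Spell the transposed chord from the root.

A-sharp up a major 2nd → B-sharp. New chord: B-sharp dominant seventh flat five.
Root: B-sharp
Major 3rd (3rd): D-double-sharp
Diminished 5th (5th): F-sharp
Minor 7th (7th): A-sharp

B-sharp, D-double-sharp, F-sharp, A-sharp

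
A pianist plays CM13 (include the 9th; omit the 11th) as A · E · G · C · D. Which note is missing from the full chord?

CM13 = C, E, G, B, D, A. The voicing lacks the 7th (major 7th), B.

B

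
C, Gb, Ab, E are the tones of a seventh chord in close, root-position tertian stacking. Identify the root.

Ab

Arranged so that each adjacent pair is a third by letter name: Ab – C – E – Gb.
The bottom of that stack, Ab, is the root (this is Ab augmented seventh).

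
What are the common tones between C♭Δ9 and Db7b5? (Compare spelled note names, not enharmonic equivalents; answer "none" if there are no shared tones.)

C♭Δ9 = Cb, Eb, Gb, Bb, Db.
Db7b5 = Db, F, Abb, Cb.
Shared: Cb, Db.

Cb Db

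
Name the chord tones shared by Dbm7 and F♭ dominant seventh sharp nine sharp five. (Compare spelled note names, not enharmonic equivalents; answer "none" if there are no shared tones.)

Fb, Ab

Dbm7 = Db, Fb, Ab, Cb.
F♭ dominant seventh sharp nine sharp five = Fb, Ab, C, Ebb, G.
Shared: Fb, Ab.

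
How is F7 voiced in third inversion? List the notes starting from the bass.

Eb, F, A, C

F7 = F–A–C–Eb; third inversion → seventh (Eb) lowest.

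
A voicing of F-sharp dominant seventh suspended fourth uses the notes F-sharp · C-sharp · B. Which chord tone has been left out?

E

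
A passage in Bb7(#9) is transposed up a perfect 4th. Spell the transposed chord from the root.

Transposed root: Bb → Eb (perfect 4th up). So we spell Eb dominant seventh sharp nine:
Eb — root
G — major 3rd
Bb — perfect 5th
Db — minor 7th
F# — augmented 9th

Eb, G, Bb, Db, F#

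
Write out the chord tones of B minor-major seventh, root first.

B minor-major seventh is a minor-major seventh built on B.
- root: B
- minor 3rd: D
- perfect 5th: F-sharp
- major 7th: A-sharp

B – D – F-sharp – A-sharp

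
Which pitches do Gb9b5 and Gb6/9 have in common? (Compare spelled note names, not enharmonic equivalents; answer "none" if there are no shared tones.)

Gb9b5: Gb Bb Dbb Fb Ab
Gb6/9: Gb Bb Db Eb Ab
Common to both → Gb, Bb, Ab.

Gb Bb Ab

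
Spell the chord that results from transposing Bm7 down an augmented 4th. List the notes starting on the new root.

B down an augmented 4th → F. New chord: F minor seventh.
Root: F
Minor 3rd (3rd): Ab
Perfect 5th (5th): C
Minor 7th (7th): Eb

F – Ab – C – Eb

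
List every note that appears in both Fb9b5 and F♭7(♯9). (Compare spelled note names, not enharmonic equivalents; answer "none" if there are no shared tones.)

Fb9b5: Fb Ab Cbb Ebb Gb
F♭7(♯9): Fb Ab Cb Ebb G
Common to both → Fb, Ab, Ebb.

Fb Ab Ebb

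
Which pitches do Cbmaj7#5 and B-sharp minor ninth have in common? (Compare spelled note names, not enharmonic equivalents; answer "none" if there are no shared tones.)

none

Cbmaj7#5 = Cb, Eb, G, Bb.
B-sharp minor ninth = B#, D#, F##, A#, C##.
Shared: none.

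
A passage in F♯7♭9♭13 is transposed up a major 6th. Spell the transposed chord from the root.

D#, F##, A#, C#, E, B

F# up a major 6th → D#. New chord: D# dominant seventh flat nine flat thirteen.
root → D#
3rd (major 3rd) → F##
5th (perfect 5th) → A#
7th (minor 7th) → C#
9th (minor 9th) → E
13th (minor 13th) → B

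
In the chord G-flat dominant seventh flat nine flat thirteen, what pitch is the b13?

E𝄫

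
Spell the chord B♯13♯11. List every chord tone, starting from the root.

B♯13♯11 is a dominant thirteenth sharp eleven built on B#.
- root: B#
- major 3rd: D##
- perfect 5th: F##
- minor 7th: A#
- major 9th: C##
- augmented 11th: E##
- major 13th: G##

B# – D## – F## – A# – C## – E## – G##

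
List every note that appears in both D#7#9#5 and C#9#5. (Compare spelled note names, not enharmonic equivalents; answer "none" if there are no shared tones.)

D#7#9#5: D♯ F𝄪 A𝄪 C♯ E𝄪
C#9#5: C♯ E♯ G𝄪 B D♯
Common to both → D♯, C♯.

D♯ – C♯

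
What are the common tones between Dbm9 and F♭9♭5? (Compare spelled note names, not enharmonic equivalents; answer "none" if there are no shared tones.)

F♭, A♭

Dbm9: D♭ F♭ A♭ C♭ E♭
F♭9♭5: F♭ A♭ C𝄫 E𝄫 G♭
Common to both → F♭, A♭.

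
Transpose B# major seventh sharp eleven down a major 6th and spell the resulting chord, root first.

D-sharp  F-double-sharp  A-sharp  C-double-sharp  G-double-sharp

B-sharp down a major 6th → D-sharp. New chord: D-sharp major seventh sharp eleven.
Root: D-sharp
Major 3rd (3rd): F-double-sharp
Perfect 5th (5th): A-sharp
Major 7th (7th): C-double-sharp
Augmented 11th (11th): G-double-sharp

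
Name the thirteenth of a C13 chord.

A

Root of C13 = C. The 13th is a major 13th: C up a major 13th → A.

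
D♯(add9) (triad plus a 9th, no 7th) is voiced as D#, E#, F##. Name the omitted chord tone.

The full D♯(add9) chord is D#, F##, A#, E#.
Comparing with the voicing, the perfect 5th (5th) — A# — is absent.

A#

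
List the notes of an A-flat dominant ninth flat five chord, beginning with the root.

Ab, C, Ebb, Gb, Bb

A-flat dominant ninth flat five: dominant ninth flat five on Ab.
- root: Ab
- major 3rd: C
- diminished 5th: Ebb
- minor 7th: Gb
- major 9th: Bb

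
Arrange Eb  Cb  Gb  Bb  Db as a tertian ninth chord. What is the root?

Arranged so that each adjacent pair is a third by letter name: Cb – Eb – Gb – Bb – Db.
The bottom of that stack, Cb, is the root (this is Cb major ninth).

Cb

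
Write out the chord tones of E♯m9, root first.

Root E#, quality minor ninth:
- root: E#
- minor 3rd: G#
- perfect 5th: B#
- minor 7th: D#
- major 9th: F##

E# G# B# D# F##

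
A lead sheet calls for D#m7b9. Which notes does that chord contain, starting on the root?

D#m7b9: minor seventh flat nine on D#.
- root: D#
- minor 3rd: F#
- perfect 5th: A#
- minor 7th: C#
- minor 9th: E

D# F# A# C# E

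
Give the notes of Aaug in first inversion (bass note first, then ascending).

C# – E# – A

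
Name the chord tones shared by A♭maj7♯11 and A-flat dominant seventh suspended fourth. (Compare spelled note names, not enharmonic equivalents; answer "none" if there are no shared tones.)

Ab, Eb

A♭maj7♯11: Ab C Eb G D
A-flat dominant seventh suspended fourth: Ab Db Eb Gb
Common to both → Ab, Eb.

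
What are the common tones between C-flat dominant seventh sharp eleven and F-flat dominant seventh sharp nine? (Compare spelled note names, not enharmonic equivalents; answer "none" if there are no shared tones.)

C-flat

C-flat dominant seventh sharp eleven: C-flat E-flat G-flat B-double-flat F
F-flat dominant seventh sharp nine: F-flat A-flat C-flat E-double-flat G
Common to both → C-flat.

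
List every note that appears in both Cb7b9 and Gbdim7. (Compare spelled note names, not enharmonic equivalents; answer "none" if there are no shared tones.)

Gb, Bbb, Dbb

Cb7b9 = Cb, Eb, Gb, Bbb, Dbb.
Gbdim7 = Gb, Bbb, Dbb, Fbb.
Shared: Gb, Bbb, Dbb.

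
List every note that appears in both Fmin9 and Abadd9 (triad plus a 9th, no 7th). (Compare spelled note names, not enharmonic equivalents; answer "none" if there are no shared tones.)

A♭  C  E♭

Fmin9 = F, A♭, C, E♭, G.
Abadd9 = A♭, C, E♭, B♭.
Shared: A♭, C, E♭.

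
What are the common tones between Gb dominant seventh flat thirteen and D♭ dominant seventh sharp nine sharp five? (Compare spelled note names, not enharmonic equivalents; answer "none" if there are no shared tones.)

D-flat

Gb dominant seventh flat thirteen: G-flat B-flat D-flat F-flat E-double-flat
D♭ dominant seventh sharp nine sharp five: D-flat F A C-flat E
Common to both → D-flat.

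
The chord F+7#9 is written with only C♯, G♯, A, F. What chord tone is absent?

F+7#9 = F, A, C♯, E♭, G♯. The voicing lacks the 7th (minor 7th), E♭.

E♭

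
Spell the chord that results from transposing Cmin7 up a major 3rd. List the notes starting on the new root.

E – G – B – D

Transposed root: C → E (major 3rd up). So we spell E minor seventh:
E — root
G — minor 3rd
B — perfect 5th
D — minor 7th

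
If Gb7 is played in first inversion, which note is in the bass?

Bb

Gb7 in root position is Gb–Bb–Db–Fb.
First inversion places the third in the bass, which is Bb.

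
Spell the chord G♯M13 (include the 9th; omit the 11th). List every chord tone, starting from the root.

G#, B#, D#, F##, A#, E#

G♯M13: major thirteenth on G#.
root → G#
3rd (major 3rd) → B#
5th (perfect 5th) → D#
7th (major 7th) → F##
9th (major 9th) → A#
13th (major 13th) → E#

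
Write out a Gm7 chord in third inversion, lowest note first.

F – G – B♭ – D

In root position, Gm7 is G–B♭–D–F.
Third inversion puts the seventh (F) in the bass.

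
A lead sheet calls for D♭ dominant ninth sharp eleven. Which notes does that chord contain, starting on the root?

D-flat, F, A-flat, C-flat, E-flat, G

D♭ dominant ninth sharp eleven is a dominant ninth sharp eleven built on D-flat.
- root: D-flat
- major 3rd: F
- perfect 5th: A-flat
- minor 7th: C-flat
- major 9th: E-flat
- augmented 11th: G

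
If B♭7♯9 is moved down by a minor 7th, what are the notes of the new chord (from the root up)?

Bb down a minor 7th → C. New chord: C dominant seventh sharp nine.
Root: C
Major 3rd (3rd): E
Perfect 5th (5th): G
Minor 7th (7th): Bb
Augmented 9th (9th): D#

C E G Bb D#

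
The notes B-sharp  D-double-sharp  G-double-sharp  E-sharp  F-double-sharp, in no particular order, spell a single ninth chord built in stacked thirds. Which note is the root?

E-sharp

Stacking in thirds gives E-sharp – G-double-sharp – B-sharp – D-double-sharp – F-double-sharp, so E-sharp is the root — E-sharp major ninth.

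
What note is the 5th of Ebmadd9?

Bb

Root of Ebmadd9 = Eb. The 5th is a perfect 5th: Eb up a perfect 5th → Bb.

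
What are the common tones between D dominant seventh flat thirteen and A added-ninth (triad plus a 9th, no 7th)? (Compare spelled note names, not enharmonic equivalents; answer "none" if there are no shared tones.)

A

D dominant seventh flat thirteen: D F-sharp A C B-flat
A added-ninth: A C-sharp E B
Common to both → A.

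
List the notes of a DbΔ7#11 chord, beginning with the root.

DbΔ7#11: major seventh sharp eleven on D♭.
Root: D♭
Major 3rd (3rd): F
Perfect 5th (5th): A♭
Major 7th (7th): C
Augmented 11th (11th): G

D♭ – F – A♭ – C – G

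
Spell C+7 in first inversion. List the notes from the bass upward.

C+7 = C–E–G#–Bb; first inversion → third (E) lowest.

E, G#, Bb, C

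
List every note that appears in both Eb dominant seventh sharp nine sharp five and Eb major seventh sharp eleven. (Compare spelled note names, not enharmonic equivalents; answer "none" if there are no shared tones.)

E-flat G

Eb dominant seventh sharp nine sharp five = E-flat, G, B, D-flat, F-sharp.
Eb major seventh sharp eleven = E-flat, G, B-flat, D, A.
Shared: E-flat, G.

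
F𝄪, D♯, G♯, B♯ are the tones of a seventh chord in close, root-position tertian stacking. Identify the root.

G♯

Arranged so that each adjacent pair is a third by letter name: G♯ – B♯ – D♯ – F𝄪.
The bottom of that stack, G♯, is the root (this is G♯ major seventh).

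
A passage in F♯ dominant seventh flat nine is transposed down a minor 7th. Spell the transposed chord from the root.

G♯, B♯, D♯, F♯, A

A minor 7th down from F♯ is G♯, so the new chord is G♯ dominant seventh flat nine.
G♯ — root
B♯ — major 3rd
D♯ — perfect 5th
F♯ — minor 7th
A — minor 9th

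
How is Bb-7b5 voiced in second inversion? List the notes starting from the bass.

F♭  A♭  B♭  D♭

Bb-7b5 = B♭–D♭–F♭–A♭; second inversion → fifth (F♭) lowest.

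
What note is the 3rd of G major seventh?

G major seventh is built on G; its 3rd is a major 3rd above the root.
A third above G uses the letter B, and the major 3rd above G is B.

B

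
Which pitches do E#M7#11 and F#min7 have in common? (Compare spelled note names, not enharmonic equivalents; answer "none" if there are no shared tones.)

E#M7#11: E# G## B# D## A##
F#min7: F# A C# E
Common to both → none.

none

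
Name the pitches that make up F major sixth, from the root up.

Root F, quality major sixth:
root → F
3rd (major 3rd) → A
5th (perfect 5th) → C
6th (major 6th) → D

F, A, C, D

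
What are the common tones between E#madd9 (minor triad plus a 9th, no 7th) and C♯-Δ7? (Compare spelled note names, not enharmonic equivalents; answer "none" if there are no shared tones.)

G#, B#

E#madd9: E# G# B# F##
C♯-Δ7: C# E G# B#
Common to both → G#, B#.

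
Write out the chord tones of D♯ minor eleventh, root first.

D♯ minor eleventh: minor eleventh on D-sharp.
root → D-sharp
3rd (minor 3rd) → F-sharp
5th (perfect 5th) → A-sharp
7th (minor 7th) → C-sharp
9th (major 9th) → E-sharp
11th (perfect 11th) → G-sharp

D-sharp, F-sharp, A-sharp, C-sharp, E-sharp, G-sharp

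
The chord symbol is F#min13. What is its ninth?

F#min13 is built on F#; its 9th is a major 9th above the root.
A second above F uses the letter G, and the major 9th above F# is G#.

G#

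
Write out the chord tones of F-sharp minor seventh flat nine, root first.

F-sharp minor seventh flat nine is a minor seventh flat nine built on F-sharp.
Root: F-sharp
Minor 3rd (3rd): A
Perfect 5th (5th): C-sharp
Minor 7th (7th): E
Minor 9th (9th): G

F-sharp, A, C-sharp, E, G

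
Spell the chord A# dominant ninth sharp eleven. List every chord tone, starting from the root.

Root A-sharp, quality dominant ninth sharp eleven:
root → A-sharp
3rd (major 3rd) → C-double-sharp
5th (perfect 5th) → E-sharp
7th (minor 7th) → G-sharp
9th (major 9th) → B-sharp
11th (augmented 11th) → D-double-sharp

A-sharp, C-double-sharp, E-sharp, G-sharp, B-sharp, D-double-sharp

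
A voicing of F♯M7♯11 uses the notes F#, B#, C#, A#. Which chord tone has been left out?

E#

F♯M7♯11 = F#, A#, C#, E#, B#. The voicing lacks the 7th (major 7th), E#.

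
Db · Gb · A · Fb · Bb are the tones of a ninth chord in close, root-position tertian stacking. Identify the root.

Gb

Arranged so that each adjacent pair is a third by letter name: Gb – Bb – Db – Fb – A.
The bottom of that stack, Gb, is the root (this is Gb dominant seventh sharp nine).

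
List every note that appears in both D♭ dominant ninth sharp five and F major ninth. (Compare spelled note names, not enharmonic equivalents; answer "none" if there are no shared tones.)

F  A

D♭ dominant ninth sharp five: Db F A Cb Eb
F major ninth: F A C E G
Common to both → F, A.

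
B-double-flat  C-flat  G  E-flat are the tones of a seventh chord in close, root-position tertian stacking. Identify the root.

C-flat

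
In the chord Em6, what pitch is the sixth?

Root of Em6 = E. The 6th is a major 6th: E up a major 6th → C#.

C#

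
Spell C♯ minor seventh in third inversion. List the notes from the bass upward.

B, C#, E, G#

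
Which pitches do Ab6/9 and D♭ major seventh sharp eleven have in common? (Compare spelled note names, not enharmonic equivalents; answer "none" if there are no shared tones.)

Ab  C  F

Ab6/9: Ab C Eb F Bb
D♭ major seventh sharp eleven: Db F Ab C G
Common to both → Ab, C, F.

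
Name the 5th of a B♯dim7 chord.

B♯dim7 is built on B#; its 5th is a diminished 5th above the root.
A fifth above B uses the letter F, and the diminished 5th above B# is F#.

F#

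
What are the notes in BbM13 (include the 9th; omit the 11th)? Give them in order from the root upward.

B♭ D F A C G

BbM13: major thirteenth on B♭.
B♭ — root
D — major 3rd
F — perfect 5th
A — major 7th
C — major 9th
G — major 13th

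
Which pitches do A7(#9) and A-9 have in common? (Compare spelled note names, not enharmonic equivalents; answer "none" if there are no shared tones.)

A7(#9) = A, C♯, E, G, B♯.
A-9 = A, C, E, G, B.
Shared: A, E, G.

A E G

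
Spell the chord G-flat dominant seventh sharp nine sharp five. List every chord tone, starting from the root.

G♭, B♭, D, F♭, A

Root G♭, quality dominant seventh sharp nine sharp five:
- root: G♭
- major 3rd: B♭
- augmented 5th: D
- minor 7th: F♭
- augmented 9th: A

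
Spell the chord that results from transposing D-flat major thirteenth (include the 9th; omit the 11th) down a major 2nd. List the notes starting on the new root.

A major 2nd down from Db is Cb, so the new chord is Cb major thirteenth.
root → Cb
3rd (major 3rd) → Eb
5th (perfect 5th) → Gb
7th (major 7th) → Bb
9th (major 9th) → Db
13th (major 13th) → Ab

Cb – Eb – Gb – Bb – Db – Ab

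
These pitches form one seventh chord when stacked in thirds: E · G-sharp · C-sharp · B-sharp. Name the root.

C-sharp

Arranged so that each adjacent pair is a third by letter name: C-sharp – E – G-sharp – B-sharp.
The bottom of that stack, C-sharp, is the root (this is C-sharp minor-major seventh).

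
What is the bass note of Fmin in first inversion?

Ab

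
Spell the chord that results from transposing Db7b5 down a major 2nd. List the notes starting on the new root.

D♭ down a major 2nd → C♭. New chord: C♭ dominant seventh flat five.
root → C♭
3rd (major 3rd) → E♭
5th (diminished 5th) → G𝄫
7th (minor 7th) → B𝄫

C♭  E♭  G𝄫  B𝄫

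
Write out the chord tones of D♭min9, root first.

Root Db, quality minor ninth:
Db — root
Fb — minor 3rd
Ab — perfect 5th
Cb — minor 7th
Eb — major 9th

Db  Fb  Ab  Cb  Eb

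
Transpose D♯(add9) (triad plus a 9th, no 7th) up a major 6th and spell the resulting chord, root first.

Transposed root: D# → B# (major 6th up). So we spell B# added-ninth:
B# — root
D## — major 3rd
F## — perfect 5th
C## — major 9th

B# D## F## C##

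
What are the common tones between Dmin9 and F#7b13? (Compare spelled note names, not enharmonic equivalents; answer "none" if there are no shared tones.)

Dmin9 = D, F, A, C, E.
F#7b13 = F#, A#, C#, E, D.
Shared: D, E.

D, E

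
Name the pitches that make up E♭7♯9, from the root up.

Root Eb, quality dominant seventh sharp nine:
Root: Eb
Major 3rd (3rd): G
Perfect 5th (5th): Bb
Minor 7th (7th): Db
Augmented 9th (9th): F#

Eb, G, Bb, Db, F#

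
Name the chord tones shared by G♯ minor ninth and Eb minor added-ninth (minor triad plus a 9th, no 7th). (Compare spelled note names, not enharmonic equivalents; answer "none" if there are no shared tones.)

none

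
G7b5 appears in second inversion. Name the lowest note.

D♭

G7b5 in root position is G–B–D♭–F.
Second inversion places the fifth in the bass, which is D♭.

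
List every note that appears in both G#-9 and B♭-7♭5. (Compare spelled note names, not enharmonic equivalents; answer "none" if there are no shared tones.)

none

G#-9 = G#, B, D#, F#, A#.
B♭-7♭5 = Bb, Db, Fb, Ab.
Shared: none.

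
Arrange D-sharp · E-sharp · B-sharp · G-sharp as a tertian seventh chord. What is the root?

E-sharp

Arranged so that each adjacent pair is a third by letter name: E-sharp – G-sharp – B-sharp – D-sharp.
The bottom of that stack, E-sharp, is the root (this is E-sharp minor seventh).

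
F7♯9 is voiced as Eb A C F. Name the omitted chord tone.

The full F7♯9 chord is F, A, C, Eb, G#.
Comparing with the voicing, the augmented 9th (9th) — G# — is absent.

G#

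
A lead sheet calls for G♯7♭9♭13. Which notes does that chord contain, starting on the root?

G#  B#  D#  F#  A  E

G♯7♭9♭13: dominant seventh flat nine flat thirteen on G#.
G# — root
B# — major 3rd
D# — perfect 5th
F# — minor 7th
A — minor 9th
E — minor 13th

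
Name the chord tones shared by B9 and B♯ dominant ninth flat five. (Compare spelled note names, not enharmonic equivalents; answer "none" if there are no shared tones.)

B9: B D# F# A C#
B♯ dominant ninth flat five: B# D## F# A# C##
Common to both → F#.

F#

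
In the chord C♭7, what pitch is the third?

Eb

Root of C♭7 = Cb. The 3rd is a major 3rd: Cb up a major 3rd → Eb.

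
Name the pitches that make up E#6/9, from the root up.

Root E#, quality six-nine:
root → E#
3rd (major 3rd) → G##
5th (perfect 5th) → B#
6th (major 6th) → C##
9th (major 9th) → F##

E# – G## – B# – C## – F##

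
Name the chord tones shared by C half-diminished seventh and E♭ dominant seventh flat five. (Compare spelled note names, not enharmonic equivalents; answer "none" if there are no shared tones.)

E-flat

C half-diminished seventh: C E-flat G-flat B-flat
E♭ dominant seventh flat five: E-flat G B-double-flat D-flat
Common to both → E-flat.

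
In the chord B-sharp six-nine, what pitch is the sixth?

B-sharp six-nine is built on B-sharp; its 6th is a major 6th above the root.
A sixth above B uses the letter G, and the major 6th above B-sharp is G-double-sharp.

G-double-sharp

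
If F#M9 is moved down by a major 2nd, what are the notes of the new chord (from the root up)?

E G# B D# F#

A major 2nd down from F# is E, so the new chord is E major ninth.
- root: E
- major 3rd: G#
- perfect 5th: B
- major 7th: D#
- major 9th: F#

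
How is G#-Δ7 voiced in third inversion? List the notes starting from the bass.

F𝄪 G♯ B D♯

G#-Δ7 = G♯–B–D♯–F𝄪; third inversion → seventh (F𝄪) lowest.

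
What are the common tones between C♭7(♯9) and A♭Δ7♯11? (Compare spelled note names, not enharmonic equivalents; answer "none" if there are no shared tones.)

Eb  D

C♭7(♯9) = Cb, Eb, Gb, Bbb, D.
A♭Δ7♯11 = Ab, C, Eb, G, D.
Shared: Eb, D.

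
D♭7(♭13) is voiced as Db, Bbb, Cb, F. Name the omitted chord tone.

The full D♭7(♭13) chord is Db, F, Ab, Cb, Bbb.
Comparing with the voicing, the perfect 5th (5th) — Ab — is absent.

Ab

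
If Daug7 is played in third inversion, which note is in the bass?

C

Daug7 in root position is D–F#–A#–C.
Third inversion places the seventh in the bass, which is C.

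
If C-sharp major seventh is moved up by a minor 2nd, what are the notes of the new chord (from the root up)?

D, F#, A, C#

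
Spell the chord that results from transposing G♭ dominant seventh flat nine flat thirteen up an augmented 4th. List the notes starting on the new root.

C, E, G, B♭, D♭, A♭

An augmented 4th up from G♭ is C, so the new chord is C dominant seventh flat nine flat thirteen.
C — root
E — major 3rd
G — perfect 5th
B♭ — minor 7th
D♭ — minor 9th
A♭ — minor 13th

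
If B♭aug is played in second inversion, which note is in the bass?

F#

B♭aug = Bb–D–F#. Second inversion → fifth in the bass = F#.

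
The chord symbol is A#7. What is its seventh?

A#7 is built on A#; its 7th is a minor 7th above the root.
A seventh above A uses the letter G, and the minor 7th above A# is G#.

G#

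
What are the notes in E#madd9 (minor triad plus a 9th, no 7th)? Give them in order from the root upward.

E#madd9: minor added-ninth on E♯.
E♯ — root
G♯ — minor 3rd
B♯ — perfect 5th
F𝄪 — major 9th

E♯, G♯, B♯, F𝄪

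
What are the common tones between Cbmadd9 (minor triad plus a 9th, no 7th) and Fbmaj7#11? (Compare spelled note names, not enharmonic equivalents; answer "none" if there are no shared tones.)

Cbmadd9: C♭ E𝄫 G♭ D♭
Fbmaj7#11: F♭ A♭ C♭ E♭ B♭
Common to both → C♭.

C♭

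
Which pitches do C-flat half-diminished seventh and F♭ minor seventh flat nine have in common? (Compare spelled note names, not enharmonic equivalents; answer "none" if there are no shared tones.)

C-flat half-diminished seventh = C-flat, E-double-flat, G-double-flat, B-double-flat.
F♭ minor seventh flat nine = F-flat, A-double-flat, C-flat, E-double-flat, G-double-flat.
Shared: C-flat, E-double-flat, G-double-flat.

C-flat  E-double-flat  G-double-flat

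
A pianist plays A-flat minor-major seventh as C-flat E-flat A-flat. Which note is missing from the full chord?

G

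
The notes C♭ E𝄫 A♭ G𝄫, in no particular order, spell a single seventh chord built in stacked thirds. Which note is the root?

Arranged so that each adjacent pair is a third by letter name: A♭ – C♭ – E𝄫 – G𝄫.
The bottom of that stack, A♭, is the root (this is A♭ diminished seventh).

A♭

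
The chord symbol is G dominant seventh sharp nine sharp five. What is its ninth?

A#

G dominant seventh sharp nine sharp five is built on G; its 9th is an augmented 9th above the root.
A second above G uses the letter A, and the augmented 9th above G is A#.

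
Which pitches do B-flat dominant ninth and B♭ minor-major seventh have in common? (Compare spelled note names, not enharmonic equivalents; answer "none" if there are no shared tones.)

B-flat, F

B-flat dominant ninth: B-flat D F A-flat C
B♭ minor-major seventh: B-flat D-flat F A
Common to both → B-flat, F.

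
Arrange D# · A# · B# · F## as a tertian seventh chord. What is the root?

B#

Arranged so that each adjacent pair is a third by letter name: B# – D# – F## – A#.
The bottom of that stack, B#, is the root (this is B# minor seventh).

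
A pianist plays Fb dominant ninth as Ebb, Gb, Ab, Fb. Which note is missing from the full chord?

The full Fb dominant ninth chord is Fb, Ab, Cb, Ebb, Gb.
Comparing with the voicing, the perfect 5th (5th) — Cb — is absent.

Cb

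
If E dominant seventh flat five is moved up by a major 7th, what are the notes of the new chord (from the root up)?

D-sharp, F-double-sharp, A, C-sharp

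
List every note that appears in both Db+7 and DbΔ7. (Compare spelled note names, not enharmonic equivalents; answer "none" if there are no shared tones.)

Db  F

Db+7: Db F A Cb
DbΔ7: Db F Ab C
Common to both → Db, F.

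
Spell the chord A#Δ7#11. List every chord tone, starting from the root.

A#Δ7#11: major seventh sharp eleven on A#.
root → A#
3rd (major 3rd) → C##
5th (perfect 5th) → E#
7th (major 7th) → G##
11th (augmented 11th) → D##

A# – C## – E# – G## – D##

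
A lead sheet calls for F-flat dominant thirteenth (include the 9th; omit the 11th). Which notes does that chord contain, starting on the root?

F-flat dominant thirteenth is a dominant thirteenth built on F-flat.
- root: F-flat
- major 3rd: A-flat
- perfect 5th: C-flat
- minor 7th: E-double-flat
- major 9th: G-flat
- major 13th: D-flat

F-flat  A-flat  C-flat  E-double-flat  G-flat  D-flat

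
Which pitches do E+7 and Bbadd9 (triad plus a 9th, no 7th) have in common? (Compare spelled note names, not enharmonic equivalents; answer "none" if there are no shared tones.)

D

E+7: E G♯ B♯ D
Bbadd9: B♭ D F C
Common to both → D.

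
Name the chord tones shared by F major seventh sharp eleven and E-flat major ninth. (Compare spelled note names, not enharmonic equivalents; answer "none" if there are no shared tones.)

F major seventh sharp eleven: F A C E B
E-flat major ninth: E-flat G B-flat D F
Common to both → F.

F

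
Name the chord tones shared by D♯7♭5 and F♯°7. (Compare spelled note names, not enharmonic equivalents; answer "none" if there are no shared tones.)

A

D♯7♭5: D♯ F𝄪 A C♯
F♯°7: F♯ A C E♭
Common to both → A.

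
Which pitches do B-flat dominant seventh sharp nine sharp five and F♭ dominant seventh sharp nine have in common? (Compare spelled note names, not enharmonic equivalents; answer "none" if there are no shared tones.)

A-flat

B-flat dominant seventh sharp nine sharp five: B-flat D F-sharp A-flat C-sharp
F♭ dominant seventh sharp nine: F-flat A-flat C-flat E-double-flat G
Common to both → A-flat.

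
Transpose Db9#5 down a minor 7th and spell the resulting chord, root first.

Eb, G, B, Db, F

Db down a minor 7th → Eb. New chord: Eb dominant ninth sharp five.
Root: Eb
Major 3rd (3rd): G
Augmented 5th (5th): B
Minor 7th (7th): Db
Major 9th (9th): F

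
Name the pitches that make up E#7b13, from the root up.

E#, G##, B#, D#, C#

E#7b13 is a dominant seventh flat thirteen built on E#.
- root: E#
- major 3rd: G##
- perfect 5th: B#
- minor 7th: D#
- minor 13th: C#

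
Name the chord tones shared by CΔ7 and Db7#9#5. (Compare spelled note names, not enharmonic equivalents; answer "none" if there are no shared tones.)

CΔ7 = C, E, G, B.
Db7#9#5 = Db, F, A, Cb, E.
Shared: E.

E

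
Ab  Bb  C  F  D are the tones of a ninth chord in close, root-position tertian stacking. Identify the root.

Arranged so that each adjacent pair is a third by letter name: Bb – D – F – Ab – C.
The bottom of that stack, Bb, is the root (this is Bb dominant ninth).

Bb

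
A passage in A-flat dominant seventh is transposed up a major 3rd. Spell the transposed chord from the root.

C E G B-flat

A-flat up a major 3rd → C. New chord: C dominant seventh.
- root: C
- major 3rd: E
- perfect 5th: G
- minor 7th: B-flat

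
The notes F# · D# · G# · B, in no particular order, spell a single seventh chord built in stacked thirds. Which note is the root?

Stacking in thirds gives G# – B – D# – F#, so G# is the root — G# minor seventh.

G#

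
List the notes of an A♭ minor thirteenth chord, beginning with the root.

Ab, Cb, Eb, Gb, Bb, Db, F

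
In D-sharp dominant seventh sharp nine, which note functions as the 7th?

C-sharp

Root of D-sharp dominant seventh sharp nine = D-sharp. The 7th is a minor 7th: D-sharp up a minor 7th → C-sharp.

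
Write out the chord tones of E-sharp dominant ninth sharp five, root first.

Root E#, quality dominant ninth sharp five:
- root: E#
- major 3rd: G##
- augmented 5th: B##
- minor 7th: D#
- major 9th: F##

E#, G##, B##, D#, F##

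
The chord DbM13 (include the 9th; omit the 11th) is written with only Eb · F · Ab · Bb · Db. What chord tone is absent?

C

DbM13 = Db, F, Ab, C, Eb, Bb. The voicing lacks the 7th (major 7th), C.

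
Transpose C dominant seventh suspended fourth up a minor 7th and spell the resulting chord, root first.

C up a minor 7th → Bb. New chord: Bb dominant seventh suspended fourth.
Root: Bb
Perfect 4th (4th): Eb
Perfect 5th (5th): F
Minor 7th (7th): Ab

Bb – Eb – F – Ab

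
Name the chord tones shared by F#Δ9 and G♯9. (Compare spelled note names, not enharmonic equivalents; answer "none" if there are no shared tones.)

F#Δ9: F# A# C# E# G#
G♯9: G# B# D# F# A#
Common to both → F#, A#, G#.

F# A# G#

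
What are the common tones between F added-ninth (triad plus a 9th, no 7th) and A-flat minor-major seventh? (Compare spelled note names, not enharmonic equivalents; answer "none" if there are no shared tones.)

G

F added-ninth: F A C G
A-flat minor-major seventh: A-flat C-flat E-flat G
Common to both → G.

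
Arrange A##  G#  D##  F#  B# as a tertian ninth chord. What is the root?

G#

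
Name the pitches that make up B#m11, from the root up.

B#m11: minor eleventh on B#.
- root: B#
- minor 3rd: D#
- perfect 5th: F##
- minor 7th: A#
- major 9th: C##
- perfect 11th: E#

B# – D# – F## – A# – C## – E#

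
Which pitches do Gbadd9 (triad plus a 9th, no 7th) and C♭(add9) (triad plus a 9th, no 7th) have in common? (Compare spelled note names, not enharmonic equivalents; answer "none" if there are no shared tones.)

Gbadd9: Gb Bb Db Ab
C♭(add9): Cb Eb Gb Db
Common to both → Gb, Db.

Gb, Db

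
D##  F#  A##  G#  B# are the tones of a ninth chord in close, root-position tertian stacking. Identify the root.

G#

Arranged so that each adjacent pair is a third by letter name: G# – B# – D## – F# – A##.
The bottom of that stack, G#, is the root (this is G# dominant seventh sharp nine sharp five).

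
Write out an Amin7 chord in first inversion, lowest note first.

In root position, Amin7 is A–C–E–G.
First inversion puts the third (C) in the bass.

C – E – G – A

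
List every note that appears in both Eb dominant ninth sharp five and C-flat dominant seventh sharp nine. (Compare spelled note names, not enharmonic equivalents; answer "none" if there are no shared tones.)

E-flat

Eb dominant ninth sharp five = E-flat, G, B, D-flat, F.
C-flat dominant seventh sharp nine = C-flat, E-flat, G-flat, B-double-flat, D.
Shared: E-flat.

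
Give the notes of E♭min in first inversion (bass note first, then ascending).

Gb Bb Eb

E♭min = Eb–Gb–Bb; first inversion → third (Gb) lowest.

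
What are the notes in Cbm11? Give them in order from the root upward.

Cbm11 is a minor eleventh built on C♭.
Root: C♭
Minor 3rd (3rd): E𝄫
Perfect 5th (5th): G♭
Minor 7th (7th): B𝄫
Major 9th (9th): D♭
Perfect 11th (11th): F♭

C♭ E𝄫 G♭ B𝄫 D♭ F♭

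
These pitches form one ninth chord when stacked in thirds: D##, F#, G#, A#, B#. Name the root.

G#

Stacking in thirds gives G# – B# – D## – F# – A#, so G# is the root — G# dominant ninth sharp five.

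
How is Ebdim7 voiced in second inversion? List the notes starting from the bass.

In root position, Ebdim7 is Eb–Gb–Bbb–Dbb.
Second inversion puts the fifth (Bbb) in the bass.

Bbb Dbb Eb Gb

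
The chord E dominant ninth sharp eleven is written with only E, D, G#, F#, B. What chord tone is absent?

The full E dominant ninth sharp eleven chord is E, G#, B, D, F#, A#.
Comparing with the voicing, the augmented 11th (11th) — A# — is absent.

A#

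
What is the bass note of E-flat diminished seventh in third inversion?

D-double-flat

E-flat diminished seventh in root position is E-flat–G-flat–B-double-flat–D-double-flat.
Third inversion places the seventh in the bass, which is D-double-flat.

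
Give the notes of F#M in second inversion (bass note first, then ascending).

C#, F#, A#

F#M = F#–A#–C#; second inversion → fifth (C#) lowest.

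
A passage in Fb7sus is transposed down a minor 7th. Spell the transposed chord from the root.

Gb, Cb, Db, Fb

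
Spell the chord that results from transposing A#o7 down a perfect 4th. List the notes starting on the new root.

A perfect 4th down from A# is E#, so the new chord is E# diminished seventh.
- root: E#
- minor 3rd: G#
- diminished 5th: B
- diminished 7th: D

E#, G#, B, D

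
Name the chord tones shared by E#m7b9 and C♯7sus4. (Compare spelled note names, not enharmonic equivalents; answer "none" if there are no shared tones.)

G#, F#

E#m7b9: E# G# B# D# F#
C♯7sus4: C# F# G# B
Common to both → G#, F#.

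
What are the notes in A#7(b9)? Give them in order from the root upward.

A# – C## – E# – G# – B

A#7(b9) is a dominant seventh flat nine built on A#.
Root: A#
Major 3rd (3rd): C##
Perfect 5th (5th): E#
Minor 7th (7th): G#
Minor 9th (9th): B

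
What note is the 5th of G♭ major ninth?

D-flat

Root of G♭ major ninth = G-flat. The 5th is a perfect 5th: G-flat up a perfect 5th → D-flat.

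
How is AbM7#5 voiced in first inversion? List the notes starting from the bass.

C, E, G, A♭

AbM7#5 = A♭–C–E–G; first inversion → third (C) lowest.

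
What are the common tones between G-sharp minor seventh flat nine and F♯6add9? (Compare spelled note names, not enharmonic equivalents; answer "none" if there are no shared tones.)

G-sharp minor seventh flat nine: G# B D# F# A
F♯6add9: F# A# C# D# G#
Common to both → G#, D#, F#.

G#, D#, F#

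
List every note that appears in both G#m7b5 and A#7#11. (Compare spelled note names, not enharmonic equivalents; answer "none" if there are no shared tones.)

G#m7b5: G# B D F#
A#7#11: A# C## E# G# D##
Common to both → G#.

G#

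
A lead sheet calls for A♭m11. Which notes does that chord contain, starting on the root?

Ab – Cb – Eb – Gb – Bb – Db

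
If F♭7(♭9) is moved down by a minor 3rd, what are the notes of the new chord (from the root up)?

Db, F, Ab, Cb, Ebb

Transposed root: Fb → Db (minor 3rd down). So we spell Db dominant seventh flat nine:
root → Db
3rd (major 3rd) → F
5th (perfect 5th) → Ab
7th (minor 7th) → Cb
9th (minor 9th) → Ebb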